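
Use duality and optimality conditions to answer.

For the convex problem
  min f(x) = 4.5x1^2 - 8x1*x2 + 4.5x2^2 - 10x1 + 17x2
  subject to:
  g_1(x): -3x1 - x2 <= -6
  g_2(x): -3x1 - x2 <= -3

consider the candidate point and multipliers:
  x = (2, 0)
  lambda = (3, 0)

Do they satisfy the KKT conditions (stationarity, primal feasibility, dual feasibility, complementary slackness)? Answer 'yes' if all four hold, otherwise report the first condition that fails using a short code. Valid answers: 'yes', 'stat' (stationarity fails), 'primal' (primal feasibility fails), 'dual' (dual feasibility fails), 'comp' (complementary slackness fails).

Gradient of f: grad f(x) = Q x + c = (8, 1)
Constraint values g_i(x) = a_i^T x - b_i:
  g_1((2, 0)) = 0
  g_2((2, 0)) = -3
Stationarity residual: grad f(x) + sum_i lambda_i a_i = (-1, -2)
  -> stationarity FAILS
Primal feasibility (all g_i <= 0): OK
Dual feasibility (all lambda_i >= 0): OK
Complementary slackness (lambda_i * g_i(x) = 0 for all i): OK

Verdict: the first failing condition is stationarity -> stat.

stat


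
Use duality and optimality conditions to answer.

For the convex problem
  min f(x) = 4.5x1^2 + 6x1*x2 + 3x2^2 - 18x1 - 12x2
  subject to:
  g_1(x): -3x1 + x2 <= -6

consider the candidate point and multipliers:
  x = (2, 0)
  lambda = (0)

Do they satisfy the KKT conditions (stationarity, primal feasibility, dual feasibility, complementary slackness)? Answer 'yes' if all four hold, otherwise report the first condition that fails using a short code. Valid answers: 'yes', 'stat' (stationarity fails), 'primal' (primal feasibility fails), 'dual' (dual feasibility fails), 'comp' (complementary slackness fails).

Gradient of f: grad f(x) = Q x + c = (0, 0)
Constraint values g_i(x) = a_i^T x - b_i:
  g_1((2, 0)) = 0
Stationarity residual: grad f(x) + sum_i lambda_i a_i = (0, 0)
  -> stationarity OK
Primal feasibility (all g_i <= 0): OK
Dual feasibility (all lambda_i >= 0): OK
Complementary slackness (lambda_i * g_i(x) = 0 for all i): OK

Verdict: yes, KKT holds.

yes


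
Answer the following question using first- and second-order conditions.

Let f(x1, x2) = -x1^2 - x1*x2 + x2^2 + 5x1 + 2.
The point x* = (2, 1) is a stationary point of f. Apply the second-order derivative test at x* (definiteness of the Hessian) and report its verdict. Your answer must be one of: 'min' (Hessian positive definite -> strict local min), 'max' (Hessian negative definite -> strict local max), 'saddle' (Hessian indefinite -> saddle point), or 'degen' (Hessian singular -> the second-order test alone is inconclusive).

Compute the Hessian H = grad^2 f:
  H = [[-2, -1], [-1, 2]]
Verify stationarity: grad f(x*) = H x* + g = (0, 0).
Eigenvalues of H: -2.2361, 2.2361.
Eigenvalues have mixed signs, so H is indefinite -> x* is a saddle point.

saddle


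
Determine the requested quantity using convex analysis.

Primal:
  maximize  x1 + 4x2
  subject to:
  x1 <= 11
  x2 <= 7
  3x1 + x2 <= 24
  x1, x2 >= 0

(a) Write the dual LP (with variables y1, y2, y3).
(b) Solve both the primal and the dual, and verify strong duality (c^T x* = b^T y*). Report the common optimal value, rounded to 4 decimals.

The standard primal-dual pair for 'max c^T x s.t. A x <= b, x >= 0' is:
  Dual:  min b^T y  s.t.  A^T y >= c,  y >= 0.

So the dual LP is:
  minimize  11y1 + 7y2 + 24y3
  subject to:
    y1 + 3y3 >= 1
    y2 + y3 >= 4
    y1, y2, y3 >= 0

Solving the primal: x* = (5.6667, 7).
  primal value c^T x* = 33.6667.
Solving the dual: y* = (0, 3.6667, 0.3333).
  dual value b^T y* = 33.6667.
Strong duality: c^T x* = b^T y*. Confirmed.

33.6667


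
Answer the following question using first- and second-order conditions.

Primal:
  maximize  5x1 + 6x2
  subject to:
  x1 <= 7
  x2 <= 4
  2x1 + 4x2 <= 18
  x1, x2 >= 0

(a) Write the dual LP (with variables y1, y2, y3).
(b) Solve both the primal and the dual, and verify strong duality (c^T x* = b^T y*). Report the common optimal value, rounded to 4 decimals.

The standard primal-dual pair for 'max c^T x s.t. A x <= b, x >= 0' is:
  Dual:  min b^T y  s.t.  A^T y >= c,  y >= 0.

So the dual LP is:
  minimize  7y1 + 4y2 + 18y3
  subject to:
    y1 + 2y3 >= 5
    y2 + 4y3 >= 6
    y1, y2, y3 >= 0

Solving the primal: x* = (7, 1).
  primal value c^T x* = 41.
Solving the dual: y* = (2, 0, 1.5).
  dual value b^T y* = 41.
Strong duality: c^T x* = b^T y*. Confirmed.

41


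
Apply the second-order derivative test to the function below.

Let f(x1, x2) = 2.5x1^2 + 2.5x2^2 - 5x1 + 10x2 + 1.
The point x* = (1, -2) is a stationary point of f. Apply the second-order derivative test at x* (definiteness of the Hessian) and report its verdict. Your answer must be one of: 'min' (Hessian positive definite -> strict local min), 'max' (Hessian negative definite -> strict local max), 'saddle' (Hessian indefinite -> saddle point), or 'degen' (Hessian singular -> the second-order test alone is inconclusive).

Compute the Hessian H = grad^2 f:
  H = [[5, 0], [0, 5]]
Verify stationarity: grad f(x*) = H x* + g = (0, 0).
Eigenvalues of H: 5, 5.
Both eigenvalues > 0, so H is positive definite -> x* is a strict local min.

min


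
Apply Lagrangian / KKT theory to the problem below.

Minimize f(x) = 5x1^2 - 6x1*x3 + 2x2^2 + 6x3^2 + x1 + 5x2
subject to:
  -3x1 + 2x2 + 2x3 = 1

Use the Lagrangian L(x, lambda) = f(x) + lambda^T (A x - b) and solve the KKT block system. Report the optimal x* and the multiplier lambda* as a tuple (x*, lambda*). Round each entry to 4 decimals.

Form the Lagrangian:
  L(x, lambda) = (1/2) x^T Q x + c^T x + lambda^T (A x - b)
Stationarity (grad_x L = 0): Q x + c + A^T lambda = 0.
Primal feasibility: A x = b.

This gives the KKT block system:
  [ Q   A^T ] [ x     ]   [-c ]
  [ A    0  ] [ lambda ] = [ b ]

Solving the linear system:
  x*      = (-0.625, -0.4062, -0.0313)
  lambda* = (-1.6875)
  f(x*)   = -0.4844

x* = (-0.625, -0.4062, -0.0313), lambda* = (-1.6875)


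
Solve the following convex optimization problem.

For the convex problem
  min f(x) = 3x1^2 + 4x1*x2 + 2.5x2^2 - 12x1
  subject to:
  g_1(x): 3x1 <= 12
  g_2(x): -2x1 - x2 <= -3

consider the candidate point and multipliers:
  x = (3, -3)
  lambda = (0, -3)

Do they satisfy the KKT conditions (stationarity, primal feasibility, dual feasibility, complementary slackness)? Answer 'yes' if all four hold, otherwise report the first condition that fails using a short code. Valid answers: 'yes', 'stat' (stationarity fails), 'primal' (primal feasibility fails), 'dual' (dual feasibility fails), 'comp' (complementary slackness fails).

Gradient of f: grad f(x) = Q x + c = (-6, -3)
Constraint values g_i(x) = a_i^T x - b_i:
  g_1((3, -3)) = -3
  g_2((3, -3)) = 0
Stationarity residual: grad f(x) + sum_i lambda_i a_i = (0, 0)
  -> stationarity OK
Primal feasibility (all g_i <= 0): OK
Dual feasibility (all lambda_i >= 0): FAILS
Complementary slackness (lambda_i * g_i(x) = 0 for all i): OK

Verdict: the first failing condition is dual_feasibility -> dual.

dual


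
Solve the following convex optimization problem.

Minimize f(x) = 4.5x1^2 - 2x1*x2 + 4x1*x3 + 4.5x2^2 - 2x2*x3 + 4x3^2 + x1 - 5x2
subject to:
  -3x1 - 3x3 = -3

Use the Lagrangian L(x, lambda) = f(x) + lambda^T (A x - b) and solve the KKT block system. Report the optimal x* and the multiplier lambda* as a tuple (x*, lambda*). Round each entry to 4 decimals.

Form the Lagrangian:
  L(x, lambda) = (1/2) x^T Q x + c^T x + lambda^T (A x - b)
Stationarity (grad_x L = 0): Q x + c + A^T lambda = 0.
Primal feasibility: A x = b.

This gives the KKT block system:
  [ Q   A^T ] [ x     ]   [-c ]
  [ A    0  ] [ lambda ] = [ b ]

Solving the linear system:
  x*      = (0.3333, 0.7778, 0.6667)
  lambda* = (1.7037)
  f(x*)   = 0.7778

x* = (0.3333, 0.7778, 0.6667), lambda* = (1.7037)


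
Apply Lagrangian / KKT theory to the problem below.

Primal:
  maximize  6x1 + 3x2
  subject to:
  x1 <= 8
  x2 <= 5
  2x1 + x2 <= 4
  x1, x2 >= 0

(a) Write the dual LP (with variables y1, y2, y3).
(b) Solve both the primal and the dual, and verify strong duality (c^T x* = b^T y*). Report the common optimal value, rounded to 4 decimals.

The standard primal-dual pair for 'max c^T x s.t. A x <= b, x >= 0' is:
  Dual:  min b^T y  s.t.  A^T y >= c,  y >= 0.

So the dual LP is:
  minimize  8y1 + 5y2 + 4y3
  subject to:
    y1 + 2y3 >= 6
    y2 + y3 >= 3
    y1, y2, y3 >= 0

Solving the primal: x* = (2, 0).
  primal value c^T x* = 12.
Solving the dual: y* = (0, 0, 3).
  dual value b^T y* = 12.
Strong duality: c^T x* = b^T y*. Confirmed.

12


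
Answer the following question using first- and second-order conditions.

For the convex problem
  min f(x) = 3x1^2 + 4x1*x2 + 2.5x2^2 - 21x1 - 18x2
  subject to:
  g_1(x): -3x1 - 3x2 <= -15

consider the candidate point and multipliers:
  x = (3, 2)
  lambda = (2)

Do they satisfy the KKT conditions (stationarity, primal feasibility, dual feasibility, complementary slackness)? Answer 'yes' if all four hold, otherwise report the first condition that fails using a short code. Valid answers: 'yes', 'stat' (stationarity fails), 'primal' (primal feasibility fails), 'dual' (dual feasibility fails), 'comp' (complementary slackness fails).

Gradient of f: grad f(x) = Q x + c = (5, 4)
Constraint values g_i(x) = a_i^T x - b_i:
  g_1((3, 2)) = 0
Stationarity residual: grad f(x) + sum_i lambda_i a_i = (-1, -2)
  -> stationarity FAILS
Primal feasibility (all g_i <= 0): OK
Dual feasibility (all lambda_i >= 0): OK
Complementary slackness (lambda_i * g_i(x) = 0 for all i): OK

Verdict: the first failing condition is stationarity -> stat.

stat


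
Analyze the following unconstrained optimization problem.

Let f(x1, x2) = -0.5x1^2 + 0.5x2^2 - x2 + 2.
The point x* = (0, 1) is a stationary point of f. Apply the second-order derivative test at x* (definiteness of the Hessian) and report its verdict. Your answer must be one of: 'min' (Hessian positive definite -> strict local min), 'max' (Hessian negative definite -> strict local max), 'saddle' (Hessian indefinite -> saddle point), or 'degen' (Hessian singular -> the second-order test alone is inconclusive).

Compute the Hessian H = grad^2 f:
  H = [[-1, 0], [0, 1]]
Verify stationarity: grad f(x*) = H x* + g = (0, 0).
Eigenvalues of H: -1, 1.
Eigenvalues have mixed signs, so H is indefinite -> x* is a saddle point.

saddle


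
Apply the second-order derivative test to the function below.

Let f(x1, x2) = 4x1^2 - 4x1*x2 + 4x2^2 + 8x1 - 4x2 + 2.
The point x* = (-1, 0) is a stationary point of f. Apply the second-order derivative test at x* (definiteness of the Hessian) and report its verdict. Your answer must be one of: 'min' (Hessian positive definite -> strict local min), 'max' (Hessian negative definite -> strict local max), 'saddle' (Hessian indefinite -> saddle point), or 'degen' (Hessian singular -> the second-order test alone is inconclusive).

Compute the Hessian H = grad^2 f:
  H = [[8, -4], [-4, 8]]
Verify stationarity: grad f(x*) = H x* + g = (0, 0).
Eigenvalues of H: 4, 12.
Both eigenvalues > 0, so H is positive definite -> x* is a strict local min.

min


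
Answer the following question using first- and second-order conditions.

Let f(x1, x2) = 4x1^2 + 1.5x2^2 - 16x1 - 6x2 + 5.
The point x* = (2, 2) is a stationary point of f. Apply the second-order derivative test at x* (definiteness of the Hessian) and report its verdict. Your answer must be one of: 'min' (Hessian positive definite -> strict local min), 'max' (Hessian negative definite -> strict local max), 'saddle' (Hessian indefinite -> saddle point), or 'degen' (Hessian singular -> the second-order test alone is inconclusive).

Compute the Hessian H = grad^2 f:
  H = [[8, 0], [0, 3]]
Verify stationarity: grad f(x*) = H x* + g = (0, 0).
Eigenvalues of H: 3, 8.
Both eigenvalues > 0, so H is positive definite -> x* is a strict local min.

min


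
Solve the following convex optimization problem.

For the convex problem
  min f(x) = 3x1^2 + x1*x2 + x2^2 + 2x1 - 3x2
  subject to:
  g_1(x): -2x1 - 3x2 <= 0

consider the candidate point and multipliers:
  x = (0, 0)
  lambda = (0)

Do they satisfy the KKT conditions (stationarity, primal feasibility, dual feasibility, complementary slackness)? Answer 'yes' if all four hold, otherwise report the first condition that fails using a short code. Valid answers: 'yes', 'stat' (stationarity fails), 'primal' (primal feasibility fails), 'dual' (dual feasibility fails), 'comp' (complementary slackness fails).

Gradient of f: grad f(x) = Q x + c = (2, -3)
Constraint values g_i(x) = a_i^T x - b_i:
  g_1((0, 0)) = 0
Stationarity residual: grad f(x) + sum_i lambda_i a_i = (2, -3)
  -> stationarity FAILS
Primal feasibility (all g_i <= 0): OK
Dual feasibility (all lambda_i >= 0): OK
Complementary slackness (lambda_i * g_i(x) = 0 for all i): OK

Verdict: the first failing condition is stationarity -> stat.

stat


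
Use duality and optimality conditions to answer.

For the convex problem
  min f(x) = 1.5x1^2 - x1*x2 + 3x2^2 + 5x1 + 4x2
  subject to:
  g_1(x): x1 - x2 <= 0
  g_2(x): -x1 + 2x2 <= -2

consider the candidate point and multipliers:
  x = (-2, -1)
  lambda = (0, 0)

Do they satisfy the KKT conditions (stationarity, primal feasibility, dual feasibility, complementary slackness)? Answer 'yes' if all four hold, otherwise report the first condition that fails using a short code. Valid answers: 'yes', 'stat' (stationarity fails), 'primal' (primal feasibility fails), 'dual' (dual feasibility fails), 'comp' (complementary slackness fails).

Gradient of f: grad f(x) = Q x + c = (0, 0)
Constraint values g_i(x) = a_i^T x - b_i:
  g_1((-2, -1)) = -1
  g_2((-2, -1)) = 2
Stationarity residual: grad f(x) + sum_i lambda_i a_i = (0, 0)
  -> stationarity OK
Primal feasibility (all g_i <= 0): FAILS
Dual feasibility (all lambda_i >= 0): OK
Complementary slackness (lambda_i * g_i(x) = 0 for all i): OK

Verdict: the first failing condition is primal_feasibility -> primal.

primal


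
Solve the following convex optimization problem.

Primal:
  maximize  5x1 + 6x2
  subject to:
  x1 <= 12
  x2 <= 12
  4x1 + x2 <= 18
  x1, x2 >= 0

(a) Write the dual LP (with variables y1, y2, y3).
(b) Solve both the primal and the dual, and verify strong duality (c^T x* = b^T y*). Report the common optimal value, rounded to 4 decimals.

The standard primal-dual pair for 'max c^T x s.t. A x <= b, x >= 0' is:
  Dual:  min b^T y  s.t.  A^T y >= c,  y >= 0.

So the dual LP is:
  minimize  12y1 + 12y2 + 18y3
  subject to:
    y1 + 4y3 >= 5
    y2 + y3 >= 6
    y1, y2, y3 >= 0

Solving the primal: x* = (1.5, 12).
  primal value c^T x* = 79.5.
Solving the dual: y* = (0, 4.75, 1.25).
  dual value b^T y* = 79.5.
Strong duality: c^T x* = b^T y*. Confirmed.

79.5


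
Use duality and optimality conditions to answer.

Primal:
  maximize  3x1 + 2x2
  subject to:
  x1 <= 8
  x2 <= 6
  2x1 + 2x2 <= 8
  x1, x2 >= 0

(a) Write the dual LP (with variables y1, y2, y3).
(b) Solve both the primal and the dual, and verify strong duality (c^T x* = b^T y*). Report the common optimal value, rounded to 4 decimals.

The standard primal-dual pair for 'max c^T x s.t. A x <= b, x >= 0' is:
  Dual:  min b^T y  s.t.  A^T y >= c,  y >= 0.

So the dual LP is:
  minimize  8y1 + 6y2 + 8y3
  subject to:
    y1 + 2y3 >= 3
    y2 + 2y3 >= 2
    y1, y2, y3 >= 0

Solving the primal: x* = (4, 0).
  primal value c^T x* = 12.
Solving the dual: y* = (0, 0, 1.5).
  dual value b^T y* = 12.
Strong duality: c^T x* = b^T y*. Confirmed.

12


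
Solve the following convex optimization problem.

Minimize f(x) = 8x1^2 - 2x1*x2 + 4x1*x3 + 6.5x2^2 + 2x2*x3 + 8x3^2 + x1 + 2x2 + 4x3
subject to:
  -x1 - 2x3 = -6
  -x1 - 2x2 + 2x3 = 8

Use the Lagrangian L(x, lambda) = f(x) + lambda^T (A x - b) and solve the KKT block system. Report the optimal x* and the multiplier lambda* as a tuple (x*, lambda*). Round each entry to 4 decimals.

Form the Lagrangian:
  L(x, lambda) = (1/2) x^T Q x + c^T x + lambda^T (A x - b)
Stationarity (grad_x L = 0): Q x + c + A^T lambda = 0.
Primal feasibility: A x = b.

This gives the KKT block system:
  [ Q   A^T ] [ x     ]   [-c ]
  [ A    0  ] [ lambda ] = [ b ]

Solving the linear system:
  x*      = (0.1429, -1.1429, 2.9286)
  lambda* = (20.9286, -3.6429)
  f(x*)   = 82.1429

x* = (0.1429, -1.1429, 2.9286), lambda* = (20.9286, -3.6429)


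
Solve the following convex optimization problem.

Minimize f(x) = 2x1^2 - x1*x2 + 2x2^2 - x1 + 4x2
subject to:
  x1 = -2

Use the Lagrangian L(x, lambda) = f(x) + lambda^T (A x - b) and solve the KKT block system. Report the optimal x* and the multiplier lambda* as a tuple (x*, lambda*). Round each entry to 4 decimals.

Form the Lagrangian:
  L(x, lambda) = (1/2) x^T Q x + c^T x + lambda^T (A x - b)
Stationarity (grad_x L = 0): Q x + c + A^T lambda = 0.
Primal feasibility: A x = b.

This gives the KKT block system:
  [ Q   A^T ] [ x     ]   [-c ]
  [ A    0  ] [ lambda ] = [ b ]

Solving the linear system:
  x*      = (-2, -1.5)
  lambda* = (7.5)
  f(x*)   = 5.5

x* = (-2, -1.5), lambda* = (7.5)


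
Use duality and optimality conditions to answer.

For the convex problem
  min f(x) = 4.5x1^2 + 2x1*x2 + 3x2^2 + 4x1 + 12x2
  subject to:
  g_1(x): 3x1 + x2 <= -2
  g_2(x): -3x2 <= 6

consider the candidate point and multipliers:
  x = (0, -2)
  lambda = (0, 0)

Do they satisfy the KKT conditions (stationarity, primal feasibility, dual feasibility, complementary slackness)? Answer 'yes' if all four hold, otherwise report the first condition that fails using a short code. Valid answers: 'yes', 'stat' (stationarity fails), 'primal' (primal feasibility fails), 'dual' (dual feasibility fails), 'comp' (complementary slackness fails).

Gradient of f: grad f(x) = Q x + c = (0, 0)
Constraint values g_i(x) = a_i^T x - b_i:
  g_1((0, -2)) = 0
  g_2((0, -2)) = 0
Stationarity residual: grad f(x) + sum_i lambda_i a_i = (0, 0)
  -> stationarity OK
Primal feasibility (all g_i <= 0): OK
Dual feasibility (all lambda_i >= 0): OK
Complementary slackness (lambda_i * g_i(x) = 0 for all i): OK

Verdict: yes, KKT holds.

yes


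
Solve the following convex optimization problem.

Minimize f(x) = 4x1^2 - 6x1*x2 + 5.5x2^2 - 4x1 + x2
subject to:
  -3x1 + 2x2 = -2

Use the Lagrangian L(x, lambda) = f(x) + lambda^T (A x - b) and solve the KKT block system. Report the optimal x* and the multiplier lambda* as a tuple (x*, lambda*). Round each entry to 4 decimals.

Form the Lagrangian:
  L(x, lambda) = (1/2) x^T Q x + c^T x + lambda^T (A x - b)
Stationarity (grad_x L = 0): Q x + c + A^T lambda = 0.
Primal feasibility: A x = b.

This gives the KKT block system:
  [ Q   A^T ] [ x     ]   [-c ]
  [ A    0  ] [ lambda ] = [ b ]

Solving the linear system:
  x*      = (0.8814, 0.322)
  lambda* = (0.3729)
  f(x*)   = -1.2288

x* = (0.8814, 0.322), lambda* = (0.3729)


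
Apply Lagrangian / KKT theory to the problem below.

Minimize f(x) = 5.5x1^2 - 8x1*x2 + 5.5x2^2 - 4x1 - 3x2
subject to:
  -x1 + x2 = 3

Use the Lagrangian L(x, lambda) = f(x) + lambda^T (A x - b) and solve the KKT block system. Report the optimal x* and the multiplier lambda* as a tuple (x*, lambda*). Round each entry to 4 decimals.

Form the Lagrangian:
  L(x, lambda) = (1/2) x^T Q x + c^T x + lambda^T (A x - b)
Stationarity (grad_x L = 0): Q x + c + A^T lambda = 0.
Primal feasibility: A x = b.

This gives the KKT block system:
  [ Q   A^T ] [ x     ]   [-c ]
  [ A    0  ] [ lambda ] = [ b ]

Solving the linear system:
  x*      = (-0.3333, 2.6667)
  lambda* = (-29)
  f(x*)   = 40.1667

x* = (-0.3333, 2.6667), lambda* = (-29)


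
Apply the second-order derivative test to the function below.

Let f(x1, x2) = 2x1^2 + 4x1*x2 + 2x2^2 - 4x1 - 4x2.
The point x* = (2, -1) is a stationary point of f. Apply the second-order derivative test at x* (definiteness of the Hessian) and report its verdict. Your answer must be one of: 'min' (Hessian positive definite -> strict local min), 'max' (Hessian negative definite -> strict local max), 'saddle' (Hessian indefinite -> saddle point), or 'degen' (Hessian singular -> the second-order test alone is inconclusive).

Compute the Hessian H = grad^2 f:
  H = [[4, 4], [4, 4]]
Verify stationarity: grad f(x*) = H x* + g = (0, 0).
Eigenvalues of H: 0, 8.
H has a zero eigenvalue (singular; positive semidefinite but not definite), so H is neither positive definite, negative definite, nor indefinite. The second-order test alone is inconclusive -> degen.
(Indeed, f is constant along the null direction of H through x*, so x* is not a strict local extremum.)

degen


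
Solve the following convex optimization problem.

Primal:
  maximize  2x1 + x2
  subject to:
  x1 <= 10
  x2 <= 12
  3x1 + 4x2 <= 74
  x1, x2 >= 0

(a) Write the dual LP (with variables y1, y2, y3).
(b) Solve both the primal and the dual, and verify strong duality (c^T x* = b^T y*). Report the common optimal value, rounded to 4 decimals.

The standard primal-dual pair for 'max c^T x s.t. A x <= b, x >= 0' is:
  Dual:  min b^T y  s.t.  A^T y >= c,  y >= 0.

So the dual LP is:
  minimize  10y1 + 12y2 + 74y3
  subject to:
    y1 + 3y3 >= 2
    y2 + 4y3 >= 1
    y1, y2, y3 >= 0

Solving the primal: x* = (10, 11).
  primal value c^T x* = 31.
Solving the dual: y* = (1.25, 0, 0.25).
  dual value b^T y* = 31.
Strong duality: c^T x* = b^T y*. Confirmed.

31


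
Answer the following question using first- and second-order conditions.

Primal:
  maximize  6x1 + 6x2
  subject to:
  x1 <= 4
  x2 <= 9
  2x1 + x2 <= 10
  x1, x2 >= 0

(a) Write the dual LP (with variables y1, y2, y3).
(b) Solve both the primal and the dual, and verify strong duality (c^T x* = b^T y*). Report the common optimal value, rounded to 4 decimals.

The standard primal-dual pair for 'max c^T x s.t. A x <= b, x >= 0' is:
  Dual:  min b^T y  s.t.  A^T y >= c,  y >= 0.

So the dual LP is:
  minimize  4y1 + 9y2 + 10y3
  subject to:
    y1 + 2y3 >= 6
    y2 + y3 >= 6
    y1, y2, y3 >= 0

Solving the primal: x* = (0.5, 9).
  primal value c^T x* = 57.
Solving the dual: y* = (0, 3, 3).
  dual value b^T y* = 57.
Strong duality: c^T x* = b^T y*. Confirmed.

57


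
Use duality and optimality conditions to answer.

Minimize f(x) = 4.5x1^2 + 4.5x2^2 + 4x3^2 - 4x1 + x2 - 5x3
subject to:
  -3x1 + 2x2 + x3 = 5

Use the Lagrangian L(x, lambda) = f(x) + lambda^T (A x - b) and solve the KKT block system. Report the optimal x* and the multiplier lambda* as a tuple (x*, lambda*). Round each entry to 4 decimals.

Form the Lagrangian:
  L(x, lambda) = (1/2) x^T Q x + c^T x + lambda^T (A x - b)
Stationarity (grad_x L = 0): Q x + c + A^T lambda = 0.
Primal feasibility: A x = b.

This gives the KKT block system:
  [ Q   A^T ] [ x     ]   [-c ]
  [ A    0  ] [ lambda ] = [ b ]

Solving the linear system:
  x*      = (-0.8151, 0.7286, 1.0973)
  lambda* = (-3.7788)
  f(x*)   = 8.6981

x* = (-0.8151, 0.7286, 1.0973), lambda* = (-3.7788)


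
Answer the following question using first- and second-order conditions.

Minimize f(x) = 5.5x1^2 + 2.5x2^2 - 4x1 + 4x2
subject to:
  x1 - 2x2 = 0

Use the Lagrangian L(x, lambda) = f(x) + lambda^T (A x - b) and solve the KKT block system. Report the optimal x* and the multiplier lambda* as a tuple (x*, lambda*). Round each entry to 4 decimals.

Form the Lagrangian:
  L(x, lambda) = (1/2) x^T Q x + c^T x + lambda^T (A x - b)
Stationarity (grad_x L = 0): Q x + c + A^T lambda = 0.
Primal feasibility: A x = b.

This gives the KKT block system:
  [ Q   A^T ] [ x     ]   [-c ]
  [ A    0  ] [ lambda ] = [ b ]

Solving the linear system:
  x*      = (0.1633, 0.0816)
  lambda* = (2.2041)
  f(x*)   = -0.1633

x* = (0.1633, 0.0816), lambda* = (2.2041)


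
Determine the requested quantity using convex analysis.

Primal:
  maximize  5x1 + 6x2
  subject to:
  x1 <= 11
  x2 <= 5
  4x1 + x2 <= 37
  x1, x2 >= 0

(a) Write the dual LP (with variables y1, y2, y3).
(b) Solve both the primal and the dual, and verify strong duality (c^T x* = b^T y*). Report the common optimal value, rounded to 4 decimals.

The standard primal-dual pair for 'max c^T x s.t. A x <= b, x >= 0' is:
  Dual:  min b^T y  s.t.  A^T y >= c,  y >= 0.

So the dual LP is:
  minimize  11y1 + 5y2 + 37y3
  subject to:
    y1 + 4y3 >= 5
    y2 + y3 >= 6
    y1, y2, y3 >= 0

Solving the primal: x* = (8, 5).
  primal value c^T x* = 70.
Solving the dual: y* = (0, 4.75, 1.25).
  dual value b^T y* = 70.
Strong duality: c^T x* = b^T y*. Confirmed.

70


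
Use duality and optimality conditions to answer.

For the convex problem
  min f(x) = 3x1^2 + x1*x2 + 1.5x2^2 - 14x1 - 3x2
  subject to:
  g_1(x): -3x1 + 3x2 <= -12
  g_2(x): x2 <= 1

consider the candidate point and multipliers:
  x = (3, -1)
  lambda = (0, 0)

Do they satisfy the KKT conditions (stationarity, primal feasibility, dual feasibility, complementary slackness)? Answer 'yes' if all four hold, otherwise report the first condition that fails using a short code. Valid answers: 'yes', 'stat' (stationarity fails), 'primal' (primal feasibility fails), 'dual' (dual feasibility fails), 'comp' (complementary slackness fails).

Gradient of f: grad f(x) = Q x + c = (3, -3)
Constraint values g_i(x) = a_i^T x - b_i:
  g_1((3, -1)) = 0
  g_2((3, -1)) = -2
Stationarity residual: grad f(x) + sum_i lambda_i a_i = (3, -3)
  -> stationarity FAILS
Primal feasibility (all g_i <= 0): OK
Dual feasibility (all lambda_i >= 0): OK
Complementary slackness (lambda_i * g_i(x) = 0 for all i): OK

Verdict: the first failing condition is stationarity -> stat.

stat


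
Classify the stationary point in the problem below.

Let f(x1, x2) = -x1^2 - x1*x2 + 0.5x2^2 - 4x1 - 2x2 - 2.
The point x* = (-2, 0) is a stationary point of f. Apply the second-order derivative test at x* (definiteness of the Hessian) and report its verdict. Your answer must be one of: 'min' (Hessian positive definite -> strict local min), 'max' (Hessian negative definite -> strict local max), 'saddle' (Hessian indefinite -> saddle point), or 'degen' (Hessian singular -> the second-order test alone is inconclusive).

Compute the Hessian H = grad^2 f:
  H = [[-2, -1], [-1, 1]]
Verify stationarity: grad f(x*) = H x* + g = (0, 0).
Eigenvalues of H: -2.3028, 1.3028.
Eigenvalues have mixed signs, so H is indefinite -> x* is a saddle point.

saddle


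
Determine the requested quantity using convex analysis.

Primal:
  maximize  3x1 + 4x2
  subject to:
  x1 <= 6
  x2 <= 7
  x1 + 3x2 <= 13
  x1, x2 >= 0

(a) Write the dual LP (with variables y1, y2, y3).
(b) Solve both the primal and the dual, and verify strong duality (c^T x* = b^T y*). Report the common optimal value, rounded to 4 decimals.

The standard primal-dual pair for 'max c^T x s.t. A x <= b, x >= 0' is:
  Dual:  min b^T y  s.t.  A^T y >= c,  y >= 0.

So the dual LP is:
  minimize  6y1 + 7y2 + 13y3
  subject to:
    y1 + y3 >= 3
    y2 + 3y3 >= 4
    y1, y2, y3 >= 0

Solving the primal: x* = (6, 2.3333).
  primal value c^T x* = 27.3333.
Solving the dual: y* = (1.6667, 0, 1.3333).
  dual value b^T y* = 27.3333.
Strong duality: c^T x* = b^T y*. Confirmed.

27.3333


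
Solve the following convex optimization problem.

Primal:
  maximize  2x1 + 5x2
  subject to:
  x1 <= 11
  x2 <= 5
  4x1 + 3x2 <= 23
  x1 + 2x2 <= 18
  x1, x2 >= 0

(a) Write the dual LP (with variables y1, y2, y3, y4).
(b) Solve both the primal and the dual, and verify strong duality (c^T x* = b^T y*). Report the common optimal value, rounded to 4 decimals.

The standard primal-dual pair for 'max c^T x s.t. A x <= b, x >= 0' is:
  Dual:  min b^T y  s.t.  A^T y >= c,  y >= 0.

So the dual LP is:
  minimize  11y1 + 5y2 + 23y3 + 18y4
  subject to:
    y1 + 4y3 + y4 >= 2
    y2 + 3y3 + 2y4 >= 5
    y1, y2, y3, y4 >= 0

Solving the primal: x* = (2, 5).
  primal value c^T x* = 29.
Solving the dual: y* = (0, 3.5, 0.5, 0).
  dual value b^T y* = 29.
Strong duality: c^T x* = b^T y*. Confirmed.

29


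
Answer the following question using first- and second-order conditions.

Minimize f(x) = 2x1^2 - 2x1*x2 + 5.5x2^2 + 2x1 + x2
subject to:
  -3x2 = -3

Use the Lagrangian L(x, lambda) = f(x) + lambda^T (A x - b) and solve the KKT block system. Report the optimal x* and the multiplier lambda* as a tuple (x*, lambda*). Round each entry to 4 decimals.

Form the Lagrangian:
  L(x, lambda) = (1/2) x^T Q x + c^T x + lambda^T (A x - b)
Stationarity (grad_x L = 0): Q x + c + A^T lambda = 0.
Primal feasibility: A x = b.

This gives the KKT block system:
  [ Q   A^T ] [ x     ]   [-c ]
  [ A    0  ] [ lambda ] = [ b ]

Solving the linear system:
  x*      = (0, 1)
  lambda* = (4)
  f(x*)   = 6.5

x* = (0, 1), lambda* = (4)


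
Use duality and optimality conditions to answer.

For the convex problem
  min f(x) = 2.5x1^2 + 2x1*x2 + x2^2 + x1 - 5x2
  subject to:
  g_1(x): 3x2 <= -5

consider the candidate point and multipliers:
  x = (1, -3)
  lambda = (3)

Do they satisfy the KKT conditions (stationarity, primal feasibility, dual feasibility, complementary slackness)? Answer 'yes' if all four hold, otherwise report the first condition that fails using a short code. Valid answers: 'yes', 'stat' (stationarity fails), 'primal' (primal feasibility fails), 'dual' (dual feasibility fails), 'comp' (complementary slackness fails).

Gradient of f: grad f(x) = Q x + c = (0, -9)
Constraint values g_i(x) = a_i^T x - b_i:
  g_1((1, -3)) = -4
Stationarity residual: grad f(x) + sum_i lambda_i a_i = (0, 0)
  -> stationarity OK
Primal feasibility (all g_i <= 0): OK
Dual feasibility (all lambda_i >= 0): OK
Complementary slackness (lambda_i * g_i(x) = 0 for all i): FAILS

Verdict: the first failing condition is complementary_slackness -> comp.

comp


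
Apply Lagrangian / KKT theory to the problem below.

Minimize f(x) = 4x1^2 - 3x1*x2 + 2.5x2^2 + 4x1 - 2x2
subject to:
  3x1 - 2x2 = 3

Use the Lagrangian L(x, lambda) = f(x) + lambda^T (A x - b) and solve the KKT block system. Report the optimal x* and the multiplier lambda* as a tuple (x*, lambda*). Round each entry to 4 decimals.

Form the Lagrangian:
  L(x, lambda) = (1/2) x^T Q x + c^T x + lambda^T (A x - b)
Stationarity (grad_x L = 0): Q x + c + A^T lambda = 0.
Primal feasibility: A x = b.

This gives the KKT block system:
  [ Q   A^T ] [ x     ]   [-c ]
  [ A    0  ] [ lambda ] = [ b ]

Solving the linear system:
  x*      = (0.561, -0.6585)
  lambda* = (-3.4878)
  f(x*)   = 7.0122

x* = (0.561, -0.6585), lambda* = (-3.4878)


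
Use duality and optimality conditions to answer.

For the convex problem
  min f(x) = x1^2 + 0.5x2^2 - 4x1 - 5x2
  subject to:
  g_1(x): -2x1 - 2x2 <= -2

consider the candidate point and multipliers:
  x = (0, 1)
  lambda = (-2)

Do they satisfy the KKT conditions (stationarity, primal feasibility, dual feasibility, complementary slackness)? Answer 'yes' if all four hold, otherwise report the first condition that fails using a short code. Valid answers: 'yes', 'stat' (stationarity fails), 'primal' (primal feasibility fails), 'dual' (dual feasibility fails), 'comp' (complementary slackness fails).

Gradient of f: grad f(x) = Q x + c = (-4, -4)
Constraint values g_i(x) = a_i^T x - b_i:
  g_1((0, 1)) = 0
Stationarity residual: grad f(x) + sum_i lambda_i a_i = (0, 0)
  -> stationarity OK
Primal feasibility (all g_i <= 0): OK
Dual feasibility (all lambda_i >= 0): FAILS
Complementary slackness (lambda_i * g_i(x) = 0 for all i): OK

Verdict: the first failing condition is dual_feasibility -> dual.

dual


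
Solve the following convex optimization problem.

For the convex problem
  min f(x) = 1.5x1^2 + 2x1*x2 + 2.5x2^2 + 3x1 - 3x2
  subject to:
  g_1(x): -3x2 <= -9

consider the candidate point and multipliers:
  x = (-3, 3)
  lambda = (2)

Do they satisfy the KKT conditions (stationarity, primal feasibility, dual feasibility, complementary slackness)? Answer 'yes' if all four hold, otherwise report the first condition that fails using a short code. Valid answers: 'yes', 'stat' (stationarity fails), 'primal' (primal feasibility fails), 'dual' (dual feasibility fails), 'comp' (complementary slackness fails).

Gradient of f: grad f(x) = Q x + c = (0, 6)
Constraint values g_i(x) = a_i^T x - b_i:
  g_1((-3, 3)) = 0
Stationarity residual: grad f(x) + sum_i lambda_i a_i = (0, 0)
  -> stationarity OK
Primal feasibility (all g_i <= 0): OK
Dual feasibility (all lambda_i >= 0): OK
Complementary slackness (lambda_i * g_i(x) = 0 for all i): OK

Verdict: yes, KKT holds.

yes


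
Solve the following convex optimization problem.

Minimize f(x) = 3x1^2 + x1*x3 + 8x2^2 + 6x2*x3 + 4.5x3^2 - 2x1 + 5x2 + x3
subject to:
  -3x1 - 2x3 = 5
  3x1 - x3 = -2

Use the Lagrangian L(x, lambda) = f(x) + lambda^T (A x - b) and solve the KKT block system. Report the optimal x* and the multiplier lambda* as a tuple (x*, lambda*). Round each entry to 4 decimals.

Form the Lagrangian:
  L(x, lambda) = (1/2) x^T Q x + c^T x + lambda^T (A x - b)
Stationarity (grad_x L = 0): Q x + c + A^T lambda = 0.
Primal feasibility: A x = b.

This gives the KKT block system:
  [ Q   A^T ] [ x     ]   [-c ]
  [ A    0  ] [ lambda ] = [ b ]

Solving the linear system:
  x*      = (-1, 0.0625, -1)
  lambda* = (-3.875, -0.875)
  f(x*)   = 9.4687

x* = (-1, 0.0625, -1), lambda* = (-3.875, -0.875)


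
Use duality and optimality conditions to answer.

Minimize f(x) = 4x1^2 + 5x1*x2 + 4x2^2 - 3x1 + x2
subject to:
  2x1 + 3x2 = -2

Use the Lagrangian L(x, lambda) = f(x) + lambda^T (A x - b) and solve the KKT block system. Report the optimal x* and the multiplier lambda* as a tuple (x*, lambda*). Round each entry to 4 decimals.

Form the Lagrangian:
  L(x, lambda) = (1/2) x^T Q x + c^T x + lambda^T (A x - b)
Stationarity (grad_x L = 0): Q x + c + A^T lambda = 0.
Primal feasibility: A x = b.

This gives the KKT block system:
  [ Q   A^T ] [ x     ]   [-c ]
  [ A    0  ] [ lambda ] = [ b ]

Solving the linear system:
  x*      = (0.7045, -1.1364)
  lambda* = (1.5227)
  f(x*)   = -0.1023

x* = (0.7045, -1.1364), lambda* = (1.5227)


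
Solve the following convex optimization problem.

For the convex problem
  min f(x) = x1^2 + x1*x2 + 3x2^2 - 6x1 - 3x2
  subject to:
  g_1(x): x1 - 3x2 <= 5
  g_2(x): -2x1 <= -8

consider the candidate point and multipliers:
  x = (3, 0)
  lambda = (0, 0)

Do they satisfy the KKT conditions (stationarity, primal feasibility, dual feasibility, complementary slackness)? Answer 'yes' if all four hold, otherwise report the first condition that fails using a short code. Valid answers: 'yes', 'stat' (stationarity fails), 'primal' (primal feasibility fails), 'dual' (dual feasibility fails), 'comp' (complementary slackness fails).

Gradient of f: grad f(x) = Q x + c = (0, 0)
Constraint values g_i(x) = a_i^T x - b_i:
  g_1((3, 0)) = -2
  g_2((3, 0)) = 2
Stationarity residual: grad f(x) + sum_i lambda_i a_i = (0, 0)
  -> stationarity OK
Primal feasibility (all g_i <= 0): FAILS
Dual feasibility (all lambda_i >= 0): OK
Complementary slackness (lambda_i * g_i(x) = 0 for all i): OK

Verdict: the first failing condition is primal_feasibility -> primal.

primal


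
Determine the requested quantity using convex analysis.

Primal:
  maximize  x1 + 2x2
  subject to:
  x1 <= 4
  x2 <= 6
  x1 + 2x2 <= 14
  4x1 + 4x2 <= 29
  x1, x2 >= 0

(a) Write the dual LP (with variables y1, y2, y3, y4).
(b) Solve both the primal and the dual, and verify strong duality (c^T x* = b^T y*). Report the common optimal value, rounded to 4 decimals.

The standard primal-dual pair for 'max c^T x s.t. A x <= b, x >= 0' is:
  Dual:  min b^T y  s.t.  A^T y >= c,  y >= 0.

So the dual LP is:
  minimize  4y1 + 6y2 + 14y3 + 29y4
  subject to:
    y1 + y3 + 4y4 >= 1
    y2 + 2y3 + 4y4 >= 2
    y1, y2, y3, y4 >= 0

Solving the primal: x* = (1.25, 6).
  primal value c^T x* = 13.25.
Solving the dual: y* = (0, 1, 0, 0.25).
  dual value b^T y* = 13.25.
Strong duality: c^T x* = b^T y*. Confirmed.

13.25


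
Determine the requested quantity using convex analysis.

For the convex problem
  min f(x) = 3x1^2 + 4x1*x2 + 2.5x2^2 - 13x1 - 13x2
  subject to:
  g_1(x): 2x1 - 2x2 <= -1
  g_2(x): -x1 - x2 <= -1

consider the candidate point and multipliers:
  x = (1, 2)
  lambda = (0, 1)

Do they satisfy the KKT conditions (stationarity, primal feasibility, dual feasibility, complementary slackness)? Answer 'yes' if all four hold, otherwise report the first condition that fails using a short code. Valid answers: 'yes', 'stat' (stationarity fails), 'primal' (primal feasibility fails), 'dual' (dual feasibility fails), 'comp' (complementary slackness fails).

Gradient of f: grad f(x) = Q x + c = (1, 1)
Constraint values g_i(x) = a_i^T x - b_i:
  g_1((1, 2)) = -1
  g_2((1, 2)) = -2
Stationarity residual: grad f(x) + sum_i lambda_i a_i = (0, 0)
  -> stationarity OK
Primal feasibility (all g_i <= 0): OK
Dual feasibility (all lambda_i >= 0): OK
Complementary slackness (lambda_i * g_i(x) = 0 for all i): FAILS

Verdict: the first failing condition is complementary_slackness -> comp.

comp


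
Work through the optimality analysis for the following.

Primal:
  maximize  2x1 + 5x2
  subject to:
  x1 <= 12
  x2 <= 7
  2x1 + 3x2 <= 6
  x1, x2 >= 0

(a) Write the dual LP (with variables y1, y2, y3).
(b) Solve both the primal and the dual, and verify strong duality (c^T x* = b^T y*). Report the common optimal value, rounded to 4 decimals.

The standard primal-dual pair for 'max c^T x s.t. A x <= b, x >= 0' is:
  Dual:  min b^T y  s.t.  A^T y >= c,  y >= 0.

So the dual LP is:
  minimize  12y1 + 7y2 + 6y3
  subject to:
    y1 + 2y3 >= 2
    y2 + 3y3 >= 5
    y1, y2, y3 >= 0

Solving the primal: x* = (0, 2).
  primal value c^T x* = 10.
Solving the dual: y* = (0, 0, 1.6667).
  dual value b^T y* = 10.
Strong duality: c^T x* = b^T y*. Confirmed.

10


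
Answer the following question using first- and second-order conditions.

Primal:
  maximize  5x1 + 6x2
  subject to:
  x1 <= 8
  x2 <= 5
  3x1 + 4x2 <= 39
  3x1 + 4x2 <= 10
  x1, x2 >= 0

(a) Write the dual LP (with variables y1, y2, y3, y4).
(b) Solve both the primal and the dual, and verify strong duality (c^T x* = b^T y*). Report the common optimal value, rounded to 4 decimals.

The standard primal-dual pair for 'max c^T x s.t. A x <= b, x >= 0' is:
  Dual:  min b^T y  s.t.  A^T y >= c,  y >= 0.

So the dual LP is:
  minimize  8y1 + 5y2 + 39y3 + 10y4
  subject to:
    y1 + 3y3 + 3y4 >= 5
    y2 + 4y3 + 4y4 >= 6
    y1, y2, y3, y4 >= 0

Solving the primal: x* = (3.3333, 0).
  primal value c^T x* = 16.6667.
Solving the dual: y* = (0, 0, 0, 1.6667).
  dual value b^T y* = 16.6667.
Strong duality: c^T x* = b^T y*. Confirmed.

16.6667


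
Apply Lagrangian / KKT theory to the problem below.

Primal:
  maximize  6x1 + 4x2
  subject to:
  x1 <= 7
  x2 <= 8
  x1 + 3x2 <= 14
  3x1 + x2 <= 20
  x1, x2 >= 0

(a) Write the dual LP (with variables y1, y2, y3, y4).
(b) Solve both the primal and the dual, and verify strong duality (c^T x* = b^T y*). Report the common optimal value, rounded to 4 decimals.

The standard primal-dual pair for 'max c^T x s.t. A x <= b, x >= 0' is:
  Dual:  min b^T y  s.t.  A^T y >= c,  y >= 0.

So the dual LP is:
  minimize  7y1 + 8y2 + 14y3 + 20y4
  subject to:
    y1 + y3 + 3y4 >= 6
    y2 + 3y3 + y4 >= 4
    y1, y2, y3, y4 >= 0

Solving the primal: x* = (5.75, 2.75).
  primal value c^T x* = 45.5.
Solving the dual: y* = (0, 0, 0.75, 1.75).
  dual value b^T y* = 45.5.
Strong duality: c^T x* = b^T y*. Confirmed.

45.5


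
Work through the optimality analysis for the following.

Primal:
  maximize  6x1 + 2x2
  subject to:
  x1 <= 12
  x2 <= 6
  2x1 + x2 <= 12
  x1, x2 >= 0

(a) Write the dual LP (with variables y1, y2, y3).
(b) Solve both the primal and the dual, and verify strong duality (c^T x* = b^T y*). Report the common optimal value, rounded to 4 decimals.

The standard primal-dual pair for 'max c^T x s.t. A x <= b, x >= 0' is:
  Dual:  min b^T y  s.t.  A^T y >= c,  y >= 0.

So the dual LP is:
  minimize  12y1 + 6y2 + 12y3
  subject to:
    y1 + 2y3 >= 6
    y2 + y3 >= 2
    y1, y2, y3 >= 0

Solving the primal: x* = (6, 0).
  primal value c^T x* = 36.
Solving the dual: y* = (0, 0, 3).
  dual value b^T y* = 36.
Strong duality: c^T x* = b^T y*. Confirmed.

36


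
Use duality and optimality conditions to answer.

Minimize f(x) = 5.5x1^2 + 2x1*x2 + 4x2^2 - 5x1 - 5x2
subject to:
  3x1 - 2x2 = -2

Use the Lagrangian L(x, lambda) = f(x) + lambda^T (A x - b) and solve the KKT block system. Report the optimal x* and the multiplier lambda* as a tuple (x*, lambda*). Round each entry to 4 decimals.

Form the Lagrangian:
  L(x, lambda) = (1/2) x^T Q x + c^T x + lambda^T (A x - b)
Stationarity (grad_x L = 0): Q x + c + A^T lambda = 0.
Primal feasibility: A x = b.

This gives the KKT block system:
  [ Q   A^T ] [ x     ]   [-c ]
  [ A    0  ] [ lambda ] = [ b ]

Solving the linear system:
  x*      = (-0.0429, 0.9357)
  lambda* = (1.2)
  f(x*)   = -1.0321

x* = (-0.0429, 0.9357), lambda* = (1.2)
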